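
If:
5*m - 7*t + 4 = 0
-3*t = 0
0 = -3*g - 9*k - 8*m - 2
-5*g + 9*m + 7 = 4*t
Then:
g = -1/25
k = 113/225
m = -4/5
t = 0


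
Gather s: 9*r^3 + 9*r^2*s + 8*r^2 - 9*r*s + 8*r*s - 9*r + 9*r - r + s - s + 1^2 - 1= 9*r^3 + 8*r^2 - r + s*(9*r^2 - r)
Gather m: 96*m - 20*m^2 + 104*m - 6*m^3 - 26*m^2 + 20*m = -6*m^3 - 46*m^2 + 220*m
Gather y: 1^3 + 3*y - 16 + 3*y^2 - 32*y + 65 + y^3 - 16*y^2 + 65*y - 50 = y^3 - 13*y^2 + 36*y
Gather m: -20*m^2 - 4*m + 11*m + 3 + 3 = -20*m^2 + 7*m + 6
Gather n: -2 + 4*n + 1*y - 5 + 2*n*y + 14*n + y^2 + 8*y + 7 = n*(2*y + 18) + y^2 + 9*y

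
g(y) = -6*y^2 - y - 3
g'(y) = -12*y - 1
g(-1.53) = -15.52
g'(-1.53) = 17.36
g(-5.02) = -149.18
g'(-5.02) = 59.24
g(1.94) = -27.52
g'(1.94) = -24.28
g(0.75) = -7.12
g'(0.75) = -10.00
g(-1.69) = -18.45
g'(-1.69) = 19.28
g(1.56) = -19.16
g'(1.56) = -19.72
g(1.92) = -27.04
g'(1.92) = -24.04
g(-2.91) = -50.90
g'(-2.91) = 33.92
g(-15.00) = -1338.00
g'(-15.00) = 179.00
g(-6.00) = -213.00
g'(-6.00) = 71.00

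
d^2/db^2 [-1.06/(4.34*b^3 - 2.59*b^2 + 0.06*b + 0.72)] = ((27.6024*b - 5.4908)*(4.34*b^3 - 2.59*b^2 + 0.06*b + 0.72) - 1.06*(13.02*b^2 - 5.18*b + 0.06)*(26.04*b^2 - 10.36*b + 0.12))/(4.34*b^3 - 2.59*b^2 + 0.06*b + 0.72)^3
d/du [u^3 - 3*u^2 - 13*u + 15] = 3*u^2 - 6*u - 13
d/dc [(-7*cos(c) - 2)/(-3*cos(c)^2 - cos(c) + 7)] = (-21*sin(c)^2 + 12*cos(c) + 72)*sin(c)/(3*cos(c)^2 + cos(c) - 7)^2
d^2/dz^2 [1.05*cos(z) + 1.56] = -1.05*cos(z)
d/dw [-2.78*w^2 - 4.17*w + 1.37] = -5.56*w - 4.17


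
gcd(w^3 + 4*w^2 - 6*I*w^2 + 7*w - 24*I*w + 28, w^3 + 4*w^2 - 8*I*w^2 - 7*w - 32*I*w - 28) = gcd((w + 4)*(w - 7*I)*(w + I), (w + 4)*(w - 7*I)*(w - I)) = w^2 + w*(4 - 7*I) - 28*I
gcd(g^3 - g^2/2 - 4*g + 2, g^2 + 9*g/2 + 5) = g + 2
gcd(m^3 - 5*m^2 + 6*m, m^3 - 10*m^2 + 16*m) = m^2 - 2*m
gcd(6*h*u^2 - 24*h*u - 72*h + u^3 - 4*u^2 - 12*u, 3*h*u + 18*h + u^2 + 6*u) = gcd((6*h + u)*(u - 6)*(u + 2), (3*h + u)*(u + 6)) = 1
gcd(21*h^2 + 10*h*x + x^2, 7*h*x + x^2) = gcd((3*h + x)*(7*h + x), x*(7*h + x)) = 7*h + x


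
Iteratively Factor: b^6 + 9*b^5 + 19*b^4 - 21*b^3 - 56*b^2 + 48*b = (b - 1)*(b^5 + 10*b^4 + 29*b^3 + 8*b^2 - 48*b) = (b - 1)*(b + 3)*(b^4 + 7*b^3 + 8*b^2 - 16*b) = (b - 1)*(b + 3)*(b + 4)*(b^3 + 3*b^2 - 4*b) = (b - 1)*(b + 3)*(b + 4)^2*(b^2 - b) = (b - 1)^2*(b + 3)*(b + 4)^2*(b)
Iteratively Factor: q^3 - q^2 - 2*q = (q + 1)*(q^2 - 2*q) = (q - 2)*(q + 1)*(q)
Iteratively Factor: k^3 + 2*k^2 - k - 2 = (k + 2)*(k^2 - 1) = (k + 1)*(k + 2)*(k - 1)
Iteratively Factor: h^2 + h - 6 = (h - 2)*(h + 3)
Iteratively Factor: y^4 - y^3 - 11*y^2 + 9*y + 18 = (y + 3)*(y^3 - 4*y^2 + y + 6) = (y + 1)*(y + 3)*(y^2 - 5*y + 6) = (y - 2)*(y + 1)*(y + 3)*(y - 3)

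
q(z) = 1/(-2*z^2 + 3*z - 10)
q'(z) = (4*z - 3)/(-2*z^2 + 3*z - 10)^2 = (4*z - 3)/(2*z^2 - 3*z + 10)^2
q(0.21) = -0.11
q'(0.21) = -0.02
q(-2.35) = -0.04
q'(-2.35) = -0.02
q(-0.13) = -0.10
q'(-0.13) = -0.03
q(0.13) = -0.10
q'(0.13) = -0.03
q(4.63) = -0.03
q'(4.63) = 0.01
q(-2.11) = -0.04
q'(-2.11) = -0.02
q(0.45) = -0.11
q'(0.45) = -0.01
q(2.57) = -0.06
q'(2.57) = 0.03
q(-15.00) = 0.00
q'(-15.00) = 0.00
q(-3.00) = -0.03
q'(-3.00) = -0.01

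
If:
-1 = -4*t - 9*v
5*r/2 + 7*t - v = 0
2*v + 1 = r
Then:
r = 81/47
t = -53/94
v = 17/47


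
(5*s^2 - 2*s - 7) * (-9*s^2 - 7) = -45*s^4 + 18*s^3 + 28*s^2 + 14*s + 49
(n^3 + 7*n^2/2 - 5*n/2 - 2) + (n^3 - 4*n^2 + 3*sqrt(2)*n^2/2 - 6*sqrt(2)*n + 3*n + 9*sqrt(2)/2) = 2*n^3 - n^2/2 + 3*sqrt(2)*n^2/2 - 6*sqrt(2)*n + n/2 - 2 + 9*sqrt(2)/2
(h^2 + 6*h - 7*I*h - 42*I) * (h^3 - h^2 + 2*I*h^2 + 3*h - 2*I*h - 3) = h^5 + 5*h^4 - 5*I*h^4 + 11*h^3 - 25*I*h^3 + 85*h^2 + 9*I*h^2 - 102*h - 105*I*h + 126*I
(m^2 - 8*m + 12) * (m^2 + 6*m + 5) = m^4 - 2*m^3 - 31*m^2 + 32*m + 60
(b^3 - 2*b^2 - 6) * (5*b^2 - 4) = 5*b^5 - 10*b^4 - 4*b^3 - 22*b^2 + 24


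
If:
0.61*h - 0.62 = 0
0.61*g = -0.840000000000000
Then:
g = -1.38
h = 1.02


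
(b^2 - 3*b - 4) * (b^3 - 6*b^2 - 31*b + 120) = b^5 - 9*b^4 - 17*b^3 + 237*b^2 - 236*b - 480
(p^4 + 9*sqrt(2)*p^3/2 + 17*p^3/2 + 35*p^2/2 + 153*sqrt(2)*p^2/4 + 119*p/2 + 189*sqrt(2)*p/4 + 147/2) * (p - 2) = p^5 + 9*sqrt(2)*p^4/2 + 13*p^4/2 + p^3/2 + 117*sqrt(2)*p^3/4 - 117*sqrt(2)*p^2/4 + 49*p^2/2 - 189*sqrt(2)*p/2 - 91*p/2 - 147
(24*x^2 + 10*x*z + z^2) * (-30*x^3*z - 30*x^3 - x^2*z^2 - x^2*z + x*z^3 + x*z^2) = -720*x^5*z - 720*x^5 - 324*x^4*z^2 - 324*x^4*z - 16*x^3*z^3 - 16*x^3*z^2 + 9*x^2*z^4 + 9*x^2*z^3 + x*z^5 + x*z^4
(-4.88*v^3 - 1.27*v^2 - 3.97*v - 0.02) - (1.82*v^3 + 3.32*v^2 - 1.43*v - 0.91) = -6.7*v^3 - 4.59*v^2 - 2.54*v + 0.89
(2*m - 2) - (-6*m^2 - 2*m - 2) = 6*m^2 + 4*m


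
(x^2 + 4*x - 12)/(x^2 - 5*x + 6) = (x + 6)/(x - 3)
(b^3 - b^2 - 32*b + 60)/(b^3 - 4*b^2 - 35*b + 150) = (b - 2)/(b - 5)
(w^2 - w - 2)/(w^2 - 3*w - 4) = (w - 2)/(w - 4)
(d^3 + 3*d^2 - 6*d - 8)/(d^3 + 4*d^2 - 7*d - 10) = (d + 4)/(d + 5)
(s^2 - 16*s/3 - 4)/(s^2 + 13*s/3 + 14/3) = (3*s^2 - 16*s - 12)/(3*s^2 + 13*s + 14)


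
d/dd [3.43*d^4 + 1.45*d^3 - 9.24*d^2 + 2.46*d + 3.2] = 13.72*d^3 + 4.35*d^2 - 18.48*d + 2.46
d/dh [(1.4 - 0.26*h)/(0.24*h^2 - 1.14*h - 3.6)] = (0.0624*h^2 - 0.672*h + 2.532)/(0.0576*h^4 - 0.5472*h^3 - 0.4284*h^2 + 8.208*h + 12.96)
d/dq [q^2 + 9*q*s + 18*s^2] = 2*q + 9*s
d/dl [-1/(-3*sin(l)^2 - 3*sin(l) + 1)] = -3*(2*sin(l) + 1)*cos(l)/(3*sin(l)^2 + 3*sin(l) - 1)^2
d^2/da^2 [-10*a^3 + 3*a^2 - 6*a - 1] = 6 - 60*a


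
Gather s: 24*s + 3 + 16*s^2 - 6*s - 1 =16*s^2 + 18*s + 2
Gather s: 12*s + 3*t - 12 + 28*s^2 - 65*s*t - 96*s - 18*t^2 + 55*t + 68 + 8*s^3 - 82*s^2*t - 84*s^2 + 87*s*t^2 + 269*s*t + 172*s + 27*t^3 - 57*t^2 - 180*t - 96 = 8*s^3 + s^2*(-82*t - 56) + s*(87*t^2 + 204*t + 88) + 27*t^3 - 75*t^2 - 122*t - 40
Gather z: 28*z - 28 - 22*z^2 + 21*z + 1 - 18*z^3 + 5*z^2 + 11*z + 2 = -18*z^3 - 17*z^2 + 60*z - 25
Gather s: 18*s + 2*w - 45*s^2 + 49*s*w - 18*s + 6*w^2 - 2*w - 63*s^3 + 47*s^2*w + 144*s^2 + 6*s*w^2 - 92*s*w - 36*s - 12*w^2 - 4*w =-63*s^3 + s^2*(47*w + 99) + s*(6*w^2 - 43*w - 36) - 6*w^2 - 4*w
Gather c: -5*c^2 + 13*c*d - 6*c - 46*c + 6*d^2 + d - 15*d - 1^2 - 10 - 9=-5*c^2 + c*(13*d - 52) + 6*d^2 - 14*d - 20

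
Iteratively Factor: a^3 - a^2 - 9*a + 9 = (a - 1)*(a^2 - 9) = (a - 3)*(a - 1)*(a + 3)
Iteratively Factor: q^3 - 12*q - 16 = (q + 2)*(q^2 - 2*q - 8) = (q + 2)^2*(q - 4)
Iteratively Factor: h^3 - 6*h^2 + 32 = (h - 4)*(h^2 - 2*h - 8) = (h - 4)^2*(h + 2)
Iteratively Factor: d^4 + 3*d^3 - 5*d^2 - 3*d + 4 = (d - 1)*(d^3 + 4*d^2 - d - 4) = (d - 1)^2*(d^2 + 5*d + 4) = (d - 1)^2*(d + 1)*(d + 4)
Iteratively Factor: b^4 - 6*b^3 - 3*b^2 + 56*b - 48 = (b - 4)*(b^3 - 2*b^2 - 11*b + 12) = (b - 4)*(b - 1)*(b^2 - b - 12) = (b - 4)^2*(b - 1)*(b + 3)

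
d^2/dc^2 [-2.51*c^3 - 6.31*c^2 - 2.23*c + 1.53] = -15.06*c - 12.62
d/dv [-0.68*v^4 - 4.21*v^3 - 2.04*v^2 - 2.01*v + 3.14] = -2.72*v^3 - 12.63*v^2 - 4.08*v - 2.01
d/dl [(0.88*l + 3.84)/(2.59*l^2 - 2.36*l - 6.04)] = (-2.2792*l^2 - 19.8912*l + 3.7472)/(6.7081*l^4 - 12.2248*l^3 - 25.7176*l^2 + 28.5088*l + 36.4816)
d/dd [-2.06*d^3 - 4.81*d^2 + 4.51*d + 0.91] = -6.18*d^2 - 9.62*d + 4.51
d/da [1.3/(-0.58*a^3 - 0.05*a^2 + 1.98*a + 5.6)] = (2.262*a^2 + 0.13*a - 2.574)/(0.58*a^3 + 0.05*a^2 - 1.98*a - 5.6)^2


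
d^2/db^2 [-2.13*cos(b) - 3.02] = 2.13*cos(b)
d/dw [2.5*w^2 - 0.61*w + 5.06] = 5.0*w - 0.61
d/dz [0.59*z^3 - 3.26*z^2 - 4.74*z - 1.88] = 1.77*z^2 - 6.52*z - 4.74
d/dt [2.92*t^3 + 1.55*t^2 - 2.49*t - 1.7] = 8.76*t^2 + 3.1*t - 2.49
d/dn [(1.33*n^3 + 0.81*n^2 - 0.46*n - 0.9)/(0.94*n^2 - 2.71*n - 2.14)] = (1.2502*n^4 - 7.2086*n^3 - 10.3013*n^2 - 1.7748*n - 1.4546)/(0.8836*n^4 - 5.0948*n^3 + 3.3209*n^2 + 11.5988*n + 4.5796)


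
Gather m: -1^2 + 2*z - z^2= -z^2 + 2*z - 1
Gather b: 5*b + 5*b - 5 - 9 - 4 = 10*b - 18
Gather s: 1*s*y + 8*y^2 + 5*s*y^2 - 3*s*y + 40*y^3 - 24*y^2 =s*(5*y^2 - 2*y) + 40*y^3 - 16*y^2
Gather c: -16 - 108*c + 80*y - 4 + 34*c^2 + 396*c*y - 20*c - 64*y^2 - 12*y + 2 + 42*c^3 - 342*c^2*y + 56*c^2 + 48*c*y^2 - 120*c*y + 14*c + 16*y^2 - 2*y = 42*c^3 + c^2*(90 - 342*y) + c*(48*y^2 + 276*y - 114) - 48*y^2 + 66*y - 18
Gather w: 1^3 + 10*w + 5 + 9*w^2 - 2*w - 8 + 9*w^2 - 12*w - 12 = 18*w^2 - 4*w - 14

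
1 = 1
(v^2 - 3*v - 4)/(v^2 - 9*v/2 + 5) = 2*(v^2 - 3*v - 4)/(2*v^2 - 9*v + 10)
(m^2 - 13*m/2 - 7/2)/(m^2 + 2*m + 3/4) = 2*(m - 7)/(2*m + 3)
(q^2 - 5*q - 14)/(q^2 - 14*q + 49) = (q + 2)/(q - 7)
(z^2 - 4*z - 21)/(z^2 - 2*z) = (z^2 - 4*z - 21)/(z*(z - 2))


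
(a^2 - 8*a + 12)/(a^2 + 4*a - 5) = (a^2 - 8*a + 12)/(a^2 + 4*a - 5)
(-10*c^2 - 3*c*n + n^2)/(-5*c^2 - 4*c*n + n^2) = (2*c + n)/(c + n)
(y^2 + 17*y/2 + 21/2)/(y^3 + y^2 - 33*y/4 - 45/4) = 2*(y + 7)/(2*y^2 - y - 15)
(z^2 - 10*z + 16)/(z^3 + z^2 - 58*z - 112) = (z - 2)/(z^2 + 9*z + 14)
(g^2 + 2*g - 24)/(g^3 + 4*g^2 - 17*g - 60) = (g + 6)/(g^2 + 8*g + 15)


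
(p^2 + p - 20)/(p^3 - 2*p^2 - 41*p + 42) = (p^2 + p - 20)/(p^3 - 2*p^2 - 41*p + 42)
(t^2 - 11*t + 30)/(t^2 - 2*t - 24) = (t - 5)/(t + 4)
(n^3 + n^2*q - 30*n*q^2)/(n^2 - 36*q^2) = n*(-n + 5*q)/(-n + 6*q)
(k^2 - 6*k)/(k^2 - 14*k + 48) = k/(k - 8)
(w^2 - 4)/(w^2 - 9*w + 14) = (w + 2)/(w - 7)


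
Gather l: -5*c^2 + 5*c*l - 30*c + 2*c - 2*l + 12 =-5*c^2 - 28*c + l*(5*c - 2) + 12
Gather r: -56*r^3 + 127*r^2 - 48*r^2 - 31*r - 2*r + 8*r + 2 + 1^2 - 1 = -56*r^3 + 79*r^2 - 25*r + 2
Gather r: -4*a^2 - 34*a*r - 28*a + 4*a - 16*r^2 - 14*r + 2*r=-4*a^2 - 24*a - 16*r^2 + r*(-34*a - 12)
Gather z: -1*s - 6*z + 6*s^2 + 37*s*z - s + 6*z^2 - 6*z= 6*s^2 - 2*s + 6*z^2 + z*(37*s - 12)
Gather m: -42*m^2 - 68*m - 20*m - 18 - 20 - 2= -42*m^2 - 88*m - 40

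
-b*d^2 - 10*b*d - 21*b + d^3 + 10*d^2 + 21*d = (-b + d)*(d + 3)*(d + 7)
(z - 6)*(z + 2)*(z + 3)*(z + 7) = z^4 + 6*z^3 - 31*z^2 - 204*z - 252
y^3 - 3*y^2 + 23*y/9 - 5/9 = (y - 5/3)*(y - 1)*(y - 1/3)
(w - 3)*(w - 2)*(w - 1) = w^3 - 6*w^2 + 11*w - 6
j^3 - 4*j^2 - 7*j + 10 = (j - 5)*(j - 1)*(j + 2)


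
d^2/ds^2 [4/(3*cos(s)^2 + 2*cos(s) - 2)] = 2*(-72*sin(s)^4 + 92*sin(s)^2 + 37*cos(s) - 9*cos(3*s) + 20)/(-3*sin(s)^2 + 2*cos(s) + 1)^3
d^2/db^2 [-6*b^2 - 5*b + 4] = -12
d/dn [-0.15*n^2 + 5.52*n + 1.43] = 5.52 - 0.3*n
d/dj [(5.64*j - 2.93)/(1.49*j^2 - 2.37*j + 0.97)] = (-8.4036*j^2 + 8.7314*j - 1.4733)/(2.2201*j^4 - 7.0626*j^3 + 8.5075*j^2 - 4.5978*j + 0.9409)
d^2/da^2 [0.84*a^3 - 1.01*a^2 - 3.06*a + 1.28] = 5.04*a - 2.02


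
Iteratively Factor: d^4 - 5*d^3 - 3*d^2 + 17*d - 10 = (d - 5)*(d^3 - 3*d + 2) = (d - 5)*(d + 2)*(d^2 - 2*d + 1) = (d - 5)*(d - 1)*(d + 2)*(d - 1)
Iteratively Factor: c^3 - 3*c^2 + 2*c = (c - 2)*(c^2 - c) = (c - 2)*(c - 1)*(c)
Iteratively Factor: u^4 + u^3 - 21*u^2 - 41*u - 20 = (u + 1)*(u^3 - 21*u - 20) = (u - 5)*(u + 1)*(u^2 + 5*u + 4) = (u - 5)*(u + 1)*(u + 4)*(u + 1)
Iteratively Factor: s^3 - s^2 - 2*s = (s)*(s^2 - s - 2) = s*(s + 1)*(s - 2)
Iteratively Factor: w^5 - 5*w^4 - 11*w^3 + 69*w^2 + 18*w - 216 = (w - 4)*(w^4 - w^3 - 15*w^2 + 9*w + 54) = (w - 4)*(w - 3)*(w^3 + 2*w^2 - 9*w - 18) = (w - 4)*(w - 3)*(w + 2)*(w^2 - 9) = (w - 4)*(w - 3)^2*(w + 2)*(w + 3)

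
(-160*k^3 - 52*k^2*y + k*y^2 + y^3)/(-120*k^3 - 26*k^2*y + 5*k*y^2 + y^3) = (-40*k^2 - 3*k*y + y^2)/(-30*k^2 + k*y + y^2)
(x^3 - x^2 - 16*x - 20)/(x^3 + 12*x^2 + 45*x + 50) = (x^2 - 3*x - 10)/(x^2 + 10*x + 25)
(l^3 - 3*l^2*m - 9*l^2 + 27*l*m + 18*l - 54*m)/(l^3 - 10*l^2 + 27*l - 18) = (l - 3*m)/(l - 1)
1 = 1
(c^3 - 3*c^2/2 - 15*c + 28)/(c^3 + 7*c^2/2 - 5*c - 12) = (2*c - 7)/(2*c + 3)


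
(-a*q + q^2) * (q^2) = -a*q^3 + q^4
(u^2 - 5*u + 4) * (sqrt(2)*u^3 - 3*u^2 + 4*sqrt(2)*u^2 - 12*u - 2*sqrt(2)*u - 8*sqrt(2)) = sqrt(2)*u^5 - 3*u^4 - sqrt(2)*u^4 - 18*sqrt(2)*u^3 + 3*u^3 + 18*sqrt(2)*u^2 + 48*u^2 - 48*u + 32*sqrt(2)*u - 32*sqrt(2)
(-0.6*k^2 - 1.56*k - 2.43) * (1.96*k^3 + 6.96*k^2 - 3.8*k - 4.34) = -1.176*k^5 - 7.2336*k^4 - 13.3404*k^3 - 8.3808*k^2 + 16.0044*k + 10.5462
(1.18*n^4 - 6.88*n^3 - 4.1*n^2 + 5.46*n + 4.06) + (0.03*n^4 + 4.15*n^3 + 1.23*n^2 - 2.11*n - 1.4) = 1.21*n^4 - 2.73*n^3 - 2.87*n^2 + 3.35*n + 2.66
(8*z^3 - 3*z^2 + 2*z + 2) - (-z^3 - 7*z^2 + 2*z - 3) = 9*z^3 + 4*z^2 + 5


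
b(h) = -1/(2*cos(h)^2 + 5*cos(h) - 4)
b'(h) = -(4*sin(h)*cos(h) + 5*sin(h))/(2*cos(h)^2 + 5*cos(h) - 4)^2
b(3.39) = 0.14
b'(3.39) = 0.01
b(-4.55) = 0.21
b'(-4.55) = -0.19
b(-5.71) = -0.62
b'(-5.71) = -1.74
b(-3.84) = 0.15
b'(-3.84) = -0.03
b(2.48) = 0.15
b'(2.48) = -0.03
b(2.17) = 0.16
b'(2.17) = -0.06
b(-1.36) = 0.35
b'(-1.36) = 0.69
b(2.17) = 0.16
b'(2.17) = -0.06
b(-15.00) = 0.15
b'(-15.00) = 0.03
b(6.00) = -0.38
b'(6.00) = 0.35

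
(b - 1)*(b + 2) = b^2 + b - 2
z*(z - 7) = z^2 - 7*z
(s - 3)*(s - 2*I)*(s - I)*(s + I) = s^4 - 3*s^3 - 2*I*s^3 + s^2 + 6*I*s^2 - 3*s - 2*I*s + 6*I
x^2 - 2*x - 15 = (x - 5)*(x + 3)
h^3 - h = h*(h - 1)*(h + 1)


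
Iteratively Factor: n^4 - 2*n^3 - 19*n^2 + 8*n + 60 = (n - 2)*(n^3 - 19*n - 30) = (n - 2)*(n + 2)*(n^2 - 2*n - 15) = (n - 5)*(n - 2)*(n + 2)*(n + 3)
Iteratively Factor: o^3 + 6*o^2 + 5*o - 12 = (o + 4)*(o^2 + 2*o - 3) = (o - 1)*(o + 4)*(o + 3)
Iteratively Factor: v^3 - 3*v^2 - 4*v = (v - 4)*(v^2 + v) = v*(v - 4)*(v + 1)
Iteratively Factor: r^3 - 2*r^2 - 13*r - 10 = (r + 1)*(r^2 - 3*r - 10) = (r + 1)*(r + 2)*(r - 5)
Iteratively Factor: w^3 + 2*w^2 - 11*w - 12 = (w - 3)*(w^2 + 5*w + 4) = (w - 3)*(w + 4)*(w + 1)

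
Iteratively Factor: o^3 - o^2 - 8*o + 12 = (o - 2)*(o^2 + o - 6) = (o - 2)*(o + 3)*(o - 2)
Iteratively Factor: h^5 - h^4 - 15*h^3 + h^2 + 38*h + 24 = (h - 4)*(h^4 + 3*h^3 - 3*h^2 - 11*h - 6) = (h - 4)*(h - 2)*(h^3 + 5*h^2 + 7*h + 3) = (h - 4)*(h - 2)*(h + 1)*(h^2 + 4*h + 3) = (h - 4)*(h - 2)*(h + 1)*(h + 3)*(h + 1)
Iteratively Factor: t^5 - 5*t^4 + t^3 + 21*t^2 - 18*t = (t - 1)*(t^4 - 4*t^3 - 3*t^2 + 18*t) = t*(t - 1)*(t^3 - 4*t^2 - 3*t + 18) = t*(t - 1)*(t + 2)*(t^2 - 6*t + 9) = t*(t - 3)*(t - 1)*(t + 2)*(t - 3)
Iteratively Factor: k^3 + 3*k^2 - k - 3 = (k + 1)*(k^2 + 2*k - 3) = (k + 1)*(k + 3)*(k - 1)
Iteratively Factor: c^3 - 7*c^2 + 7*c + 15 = (c - 3)*(c^2 - 4*c - 5) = (c - 3)*(c + 1)*(c - 5)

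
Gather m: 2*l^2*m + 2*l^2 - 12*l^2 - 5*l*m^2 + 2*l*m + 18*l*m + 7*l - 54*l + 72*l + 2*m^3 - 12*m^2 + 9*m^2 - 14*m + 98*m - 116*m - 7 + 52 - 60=-10*l^2 + 25*l + 2*m^3 + m^2*(-5*l - 3) + m*(2*l^2 + 20*l - 32) - 15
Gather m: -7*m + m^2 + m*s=m^2 + m*(s - 7)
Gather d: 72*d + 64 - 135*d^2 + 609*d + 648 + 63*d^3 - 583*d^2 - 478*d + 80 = 63*d^3 - 718*d^2 + 203*d + 792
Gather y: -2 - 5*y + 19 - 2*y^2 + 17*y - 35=-2*y^2 + 12*y - 18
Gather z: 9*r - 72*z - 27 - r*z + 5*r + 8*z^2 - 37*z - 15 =14*r + 8*z^2 + z*(-r - 109) - 42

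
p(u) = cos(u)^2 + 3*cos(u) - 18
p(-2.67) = -19.88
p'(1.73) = -2.65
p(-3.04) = -19.99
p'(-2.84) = 0.32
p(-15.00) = -19.70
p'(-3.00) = 0.14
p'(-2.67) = 0.55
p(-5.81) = -14.54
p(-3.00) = -19.99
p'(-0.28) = 1.36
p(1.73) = -18.45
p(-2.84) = -19.95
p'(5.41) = 3.28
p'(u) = -2*sin(u)*cos(u) - 3*sin(u)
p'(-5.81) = -2.18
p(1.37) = -17.36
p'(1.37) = -3.33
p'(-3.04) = 0.10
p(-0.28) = -14.19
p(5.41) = -15.66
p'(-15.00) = 0.96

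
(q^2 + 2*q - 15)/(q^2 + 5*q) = (q - 3)/q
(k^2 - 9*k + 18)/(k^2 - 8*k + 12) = (k - 3)/(k - 2)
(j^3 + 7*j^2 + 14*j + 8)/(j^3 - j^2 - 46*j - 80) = (j^2 + 5*j + 4)/(j^2 - 3*j - 40)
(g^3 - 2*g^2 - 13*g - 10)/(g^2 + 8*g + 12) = (g^2 - 4*g - 5)/(g + 6)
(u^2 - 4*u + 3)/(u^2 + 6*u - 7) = (u - 3)/(u + 7)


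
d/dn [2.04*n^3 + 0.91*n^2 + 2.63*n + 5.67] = 6.12*n^2 + 1.82*n + 2.63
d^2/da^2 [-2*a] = 0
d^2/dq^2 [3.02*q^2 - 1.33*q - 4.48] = 6.04000000000000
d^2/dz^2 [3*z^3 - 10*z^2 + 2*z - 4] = 18*z - 20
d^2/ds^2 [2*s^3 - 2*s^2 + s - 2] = 12*s - 4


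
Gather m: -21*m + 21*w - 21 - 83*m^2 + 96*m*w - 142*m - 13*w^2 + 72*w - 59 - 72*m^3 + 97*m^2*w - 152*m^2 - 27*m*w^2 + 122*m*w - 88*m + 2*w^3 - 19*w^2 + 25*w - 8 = -72*m^3 + m^2*(97*w - 235) + m*(-27*w^2 + 218*w - 251) + 2*w^3 - 32*w^2 + 118*w - 88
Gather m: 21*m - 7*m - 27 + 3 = 14*m - 24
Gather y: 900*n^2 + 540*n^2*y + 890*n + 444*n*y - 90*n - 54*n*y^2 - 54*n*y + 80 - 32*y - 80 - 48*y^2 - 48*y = 900*n^2 + 800*n + y^2*(-54*n - 48) + y*(540*n^2 + 390*n - 80)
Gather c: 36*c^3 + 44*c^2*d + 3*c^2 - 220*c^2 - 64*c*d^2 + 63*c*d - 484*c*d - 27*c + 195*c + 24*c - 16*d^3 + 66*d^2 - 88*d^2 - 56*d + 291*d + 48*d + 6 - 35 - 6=36*c^3 + c^2*(44*d - 217) + c*(-64*d^2 - 421*d + 192) - 16*d^3 - 22*d^2 + 283*d - 35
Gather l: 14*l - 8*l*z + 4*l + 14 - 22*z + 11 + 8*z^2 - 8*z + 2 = l*(18 - 8*z) + 8*z^2 - 30*z + 27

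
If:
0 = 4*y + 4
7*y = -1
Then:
No Solution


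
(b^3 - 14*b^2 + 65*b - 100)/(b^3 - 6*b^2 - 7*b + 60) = (b - 5)/(b + 3)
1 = 1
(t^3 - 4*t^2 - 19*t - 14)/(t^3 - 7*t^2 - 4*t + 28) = (t + 1)/(t - 2)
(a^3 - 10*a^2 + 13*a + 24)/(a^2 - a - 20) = (-a^3 + 10*a^2 - 13*a - 24)/(-a^2 + a + 20)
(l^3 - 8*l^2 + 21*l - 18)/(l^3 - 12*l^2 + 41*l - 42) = (l - 3)/(l - 7)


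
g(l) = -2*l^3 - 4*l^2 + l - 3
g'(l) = -6*l^2 - 8*l + 1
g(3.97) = -187.22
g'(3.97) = -125.33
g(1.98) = -32.23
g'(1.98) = -38.36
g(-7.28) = 549.38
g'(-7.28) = -258.75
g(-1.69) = -6.46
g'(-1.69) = -2.62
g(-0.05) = -3.06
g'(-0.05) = 1.38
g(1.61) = -20.10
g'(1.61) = -27.43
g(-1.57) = -6.69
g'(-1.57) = -1.23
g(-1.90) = -5.62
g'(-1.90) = -5.46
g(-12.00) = 2865.00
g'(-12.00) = -767.00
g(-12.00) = 2865.00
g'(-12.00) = -767.00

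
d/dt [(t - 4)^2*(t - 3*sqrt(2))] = (t - 4)*(3*t - 6*sqrt(2) - 4)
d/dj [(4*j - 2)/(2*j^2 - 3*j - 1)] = 2*(-4*j^2 + 4*j - 5)/(4*j^4 - 12*j^3 + 5*j^2 + 6*j + 1)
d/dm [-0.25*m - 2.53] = -0.250000000000000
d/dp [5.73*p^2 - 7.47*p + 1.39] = 11.46*p - 7.47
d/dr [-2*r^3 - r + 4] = -6*r^2 - 1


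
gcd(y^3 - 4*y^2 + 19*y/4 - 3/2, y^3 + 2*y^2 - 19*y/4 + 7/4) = y - 1/2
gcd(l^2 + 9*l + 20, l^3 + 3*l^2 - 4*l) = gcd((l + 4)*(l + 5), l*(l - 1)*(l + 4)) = l + 4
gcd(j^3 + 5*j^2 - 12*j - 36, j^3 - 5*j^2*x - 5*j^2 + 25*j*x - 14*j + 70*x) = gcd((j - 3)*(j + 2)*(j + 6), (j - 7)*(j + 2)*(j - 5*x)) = j + 2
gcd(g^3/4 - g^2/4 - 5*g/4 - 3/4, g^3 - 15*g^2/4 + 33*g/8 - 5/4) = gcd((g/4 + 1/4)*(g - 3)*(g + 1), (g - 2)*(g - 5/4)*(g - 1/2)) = 1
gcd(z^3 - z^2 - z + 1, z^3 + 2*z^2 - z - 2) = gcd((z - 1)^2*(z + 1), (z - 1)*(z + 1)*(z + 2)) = z^2 - 1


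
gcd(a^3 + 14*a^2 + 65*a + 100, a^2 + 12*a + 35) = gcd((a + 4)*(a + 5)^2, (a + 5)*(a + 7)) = a + 5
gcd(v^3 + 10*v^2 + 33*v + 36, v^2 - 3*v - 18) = v + 3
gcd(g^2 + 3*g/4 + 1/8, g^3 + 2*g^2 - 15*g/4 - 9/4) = g + 1/2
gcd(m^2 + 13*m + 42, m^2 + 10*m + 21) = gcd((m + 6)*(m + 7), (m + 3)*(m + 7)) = m + 7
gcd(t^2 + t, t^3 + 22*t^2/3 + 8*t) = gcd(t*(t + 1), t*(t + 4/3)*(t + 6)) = t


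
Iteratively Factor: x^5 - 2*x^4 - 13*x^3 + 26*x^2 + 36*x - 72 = (x - 2)*(x^4 - 13*x^2 + 36) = (x - 3)*(x - 2)*(x^3 + 3*x^2 - 4*x - 12) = (x - 3)*(x - 2)^2*(x^2 + 5*x + 6) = (x - 3)*(x - 2)^2*(x + 2)*(x + 3)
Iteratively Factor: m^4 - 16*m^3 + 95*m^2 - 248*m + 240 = (m - 3)*(m^3 - 13*m^2 + 56*m - 80) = (m - 5)*(m - 3)*(m^2 - 8*m + 16) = (m - 5)*(m - 4)*(m - 3)*(m - 4)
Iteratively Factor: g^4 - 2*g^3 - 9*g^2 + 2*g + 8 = (g + 1)*(g^3 - 3*g^2 - 6*g + 8) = (g + 1)*(g + 2)*(g^2 - 5*g + 4) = (g - 1)*(g + 1)*(g + 2)*(g - 4)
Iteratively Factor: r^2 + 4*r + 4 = (r + 2)*(r + 2)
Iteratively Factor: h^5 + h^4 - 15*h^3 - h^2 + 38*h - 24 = (h - 1)*(h^4 + 2*h^3 - 13*h^2 - 14*h + 24) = (h - 1)*(h + 2)*(h^3 - 13*h + 12) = (h - 3)*(h - 1)*(h + 2)*(h^2 + 3*h - 4) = (h - 3)*(h - 1)^2*(h + 2)*(h + 4)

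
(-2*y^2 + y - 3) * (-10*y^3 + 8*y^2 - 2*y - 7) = 20*y^5 - 26*y^4 + 42*y^3 - 12*y^2 - y + 21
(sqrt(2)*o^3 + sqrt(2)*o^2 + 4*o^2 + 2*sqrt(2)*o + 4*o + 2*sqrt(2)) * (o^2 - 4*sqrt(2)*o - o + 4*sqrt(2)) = sqrt(2)*o^5 - 4*o^4 - 15*sqrt(2)*o^3 - 12*o^2 + 14*sqrt(2)*o + 16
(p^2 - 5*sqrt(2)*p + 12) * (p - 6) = p^3 - 5*sqrt(2)*p^2 - 6*p^2 + 12*p + 30*sqrt(2)*p - 72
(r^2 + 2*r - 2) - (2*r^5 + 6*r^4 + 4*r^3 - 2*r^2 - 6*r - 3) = -2*r^5 - 6*r^4 - 4*r^3 + 3*r^2 + 8*r + 1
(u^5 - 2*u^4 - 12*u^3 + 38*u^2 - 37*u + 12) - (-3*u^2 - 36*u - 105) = u^5 - 2*u^4 - 12*u^3 + 41*u^2 - u + 117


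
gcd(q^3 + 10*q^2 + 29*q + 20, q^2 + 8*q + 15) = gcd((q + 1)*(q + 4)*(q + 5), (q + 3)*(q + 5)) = q + 5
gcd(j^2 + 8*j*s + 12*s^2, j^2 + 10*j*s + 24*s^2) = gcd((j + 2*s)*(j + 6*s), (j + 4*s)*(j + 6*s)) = j + 6*s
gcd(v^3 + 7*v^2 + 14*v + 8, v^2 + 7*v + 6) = v + 1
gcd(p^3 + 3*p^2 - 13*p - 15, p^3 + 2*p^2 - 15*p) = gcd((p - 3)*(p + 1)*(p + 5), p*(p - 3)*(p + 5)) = p^2 + 2*p - 15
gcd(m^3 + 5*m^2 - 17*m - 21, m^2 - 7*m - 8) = m + 1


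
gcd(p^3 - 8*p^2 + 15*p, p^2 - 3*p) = p^2 - 3*p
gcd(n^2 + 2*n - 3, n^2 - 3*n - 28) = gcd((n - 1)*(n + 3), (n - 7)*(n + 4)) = 1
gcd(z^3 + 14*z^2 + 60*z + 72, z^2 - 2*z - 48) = z + 6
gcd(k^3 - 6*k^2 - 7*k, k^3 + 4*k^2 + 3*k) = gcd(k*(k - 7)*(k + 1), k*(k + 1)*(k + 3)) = k^2 + k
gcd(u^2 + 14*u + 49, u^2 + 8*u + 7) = u + 7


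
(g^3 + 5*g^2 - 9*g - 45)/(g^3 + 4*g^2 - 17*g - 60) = (g - 3)/(g - 4)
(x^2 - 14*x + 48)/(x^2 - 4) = (x^2 - 14*x + 48)/(x^2 - 4)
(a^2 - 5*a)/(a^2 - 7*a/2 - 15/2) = 2*a/(2*a + 3)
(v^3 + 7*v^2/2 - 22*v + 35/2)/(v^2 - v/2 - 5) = (v^2 + 6*v - 7)/(v + 2)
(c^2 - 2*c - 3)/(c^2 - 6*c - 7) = (c - 3)/(c - 7)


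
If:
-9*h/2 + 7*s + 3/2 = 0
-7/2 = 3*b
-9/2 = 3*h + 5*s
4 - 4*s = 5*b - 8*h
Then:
No Solution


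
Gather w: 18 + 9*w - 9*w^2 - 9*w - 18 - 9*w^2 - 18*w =-18*w^2 - 18*w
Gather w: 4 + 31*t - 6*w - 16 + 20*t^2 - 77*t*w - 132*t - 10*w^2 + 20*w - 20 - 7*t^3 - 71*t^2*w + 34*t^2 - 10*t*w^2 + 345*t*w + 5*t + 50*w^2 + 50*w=-7*t^3 + 54*t^2 - 96*t + w^2*(40 - 10*t) + w*(-71*t^2 + 268*t + 64) - 32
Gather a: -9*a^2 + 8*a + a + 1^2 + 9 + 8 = -9*a^2 + 9*a + 18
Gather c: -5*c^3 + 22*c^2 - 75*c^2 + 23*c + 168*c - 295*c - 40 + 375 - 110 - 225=-5*c^3 - 53*c^2 - 104*c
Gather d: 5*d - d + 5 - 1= 4*d + 4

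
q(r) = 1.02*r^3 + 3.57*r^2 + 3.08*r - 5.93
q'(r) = 3.06*r^2 + 7.14*r + 3.08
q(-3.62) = -18.68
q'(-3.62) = 17.33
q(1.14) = 3.73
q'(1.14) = 15.20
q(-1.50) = -5.96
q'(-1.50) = -0.74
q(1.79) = 16.87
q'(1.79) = 25.67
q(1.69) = 14.39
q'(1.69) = 23.89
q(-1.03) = -6.43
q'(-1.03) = -1.03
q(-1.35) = -6.09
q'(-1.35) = -0.98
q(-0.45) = -6.69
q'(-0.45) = 0.49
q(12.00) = 2307.67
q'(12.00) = 529.40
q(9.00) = 1054.54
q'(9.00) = 315.20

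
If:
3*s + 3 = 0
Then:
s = -1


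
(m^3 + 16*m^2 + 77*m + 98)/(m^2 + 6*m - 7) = (m^2 + 9*m + 14)/(m - 1)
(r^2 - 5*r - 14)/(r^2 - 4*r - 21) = (r + 2)/(r + 3)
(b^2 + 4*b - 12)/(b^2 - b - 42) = (b - 2)/(b - 7)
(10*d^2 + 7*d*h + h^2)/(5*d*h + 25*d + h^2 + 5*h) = (2*d + h)/(h + 5)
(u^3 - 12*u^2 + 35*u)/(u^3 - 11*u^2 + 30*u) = (u - 7)/(u - 6)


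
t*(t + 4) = t^2 + 4*t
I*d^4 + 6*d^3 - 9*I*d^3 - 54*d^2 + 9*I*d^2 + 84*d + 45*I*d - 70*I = (d - 7)*(d - 2)*(d - 5*I)*(I*d + 1)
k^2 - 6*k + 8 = (k - 4)*(k - 2)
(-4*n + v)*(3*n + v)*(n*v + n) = -12*n^3*v - 12*n^3 - n^2*v^2 - n^2*v + n*v^3 + n*v^2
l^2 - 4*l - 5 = (l - 5)*(l + 1)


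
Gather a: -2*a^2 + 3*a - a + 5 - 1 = -2*a^2 + 2*a + 4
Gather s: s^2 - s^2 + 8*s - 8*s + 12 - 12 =0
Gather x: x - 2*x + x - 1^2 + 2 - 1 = 0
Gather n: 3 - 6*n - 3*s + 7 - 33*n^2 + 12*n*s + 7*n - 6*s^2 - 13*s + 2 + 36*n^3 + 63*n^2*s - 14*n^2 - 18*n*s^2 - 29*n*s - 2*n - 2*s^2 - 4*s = 36*n^3 + n^2*(63*s - 47) + n*(-18*s^2 - 17*s - 1) - 8*s^2 - 20*s + 12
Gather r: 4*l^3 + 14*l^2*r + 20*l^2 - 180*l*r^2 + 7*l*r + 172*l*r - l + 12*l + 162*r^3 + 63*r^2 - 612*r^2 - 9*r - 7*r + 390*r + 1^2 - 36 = 4*l^3 + 20*l^2 + 11*l + 162*r^3 + r^2*(-180*l - 549) + r*(14*l^2 + 179*l + 374) - 35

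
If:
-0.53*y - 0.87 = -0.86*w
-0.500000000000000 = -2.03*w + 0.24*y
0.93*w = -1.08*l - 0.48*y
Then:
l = 0.63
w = 0.06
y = -1.54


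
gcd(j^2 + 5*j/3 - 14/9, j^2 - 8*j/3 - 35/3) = j + 7/3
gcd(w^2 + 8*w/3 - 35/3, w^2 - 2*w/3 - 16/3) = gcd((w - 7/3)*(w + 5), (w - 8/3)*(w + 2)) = 1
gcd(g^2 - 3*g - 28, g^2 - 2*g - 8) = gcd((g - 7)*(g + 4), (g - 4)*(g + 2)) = 1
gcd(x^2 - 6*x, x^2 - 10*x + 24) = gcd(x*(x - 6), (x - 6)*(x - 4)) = x - 6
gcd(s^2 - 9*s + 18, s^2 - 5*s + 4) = 1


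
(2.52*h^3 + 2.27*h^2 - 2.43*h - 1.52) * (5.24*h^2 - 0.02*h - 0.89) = 13.2048*h^5 + 11.8444*h^4 - 15.0214*h^3 - 9.9365*h^2 + 2.1931*h + 1.3528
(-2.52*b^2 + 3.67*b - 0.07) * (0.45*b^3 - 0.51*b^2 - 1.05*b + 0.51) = -1.134*b^5 + 2.9367*b^4 + 0.7428*b^3 - 5.103*b^2 + 1.9452*b - 0.0357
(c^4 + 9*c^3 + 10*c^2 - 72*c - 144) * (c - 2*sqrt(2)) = c^5 - 2*sqrt(2)*c^4 + 9*c^4 - 18*sqrt(2)*c^3 + 10*c^3 - 72*c^2 - 20*sqrt(2)*c^2 - 144*c + 144*sqrt(2)*c + 288*sqrt(2)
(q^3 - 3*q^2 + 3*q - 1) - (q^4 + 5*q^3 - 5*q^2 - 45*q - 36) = -q^4 - 4*q^3 + 2*q^2 + 48*q + 35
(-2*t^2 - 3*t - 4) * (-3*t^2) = 6*t^4 + 9*t^3 + 12*t^2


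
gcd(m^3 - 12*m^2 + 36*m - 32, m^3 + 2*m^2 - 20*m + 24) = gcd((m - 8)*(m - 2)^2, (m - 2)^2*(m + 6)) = m^2 - 4*m + 4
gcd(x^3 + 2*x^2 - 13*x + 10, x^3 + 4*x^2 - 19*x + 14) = x^2 - 3*x + 2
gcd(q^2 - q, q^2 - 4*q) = q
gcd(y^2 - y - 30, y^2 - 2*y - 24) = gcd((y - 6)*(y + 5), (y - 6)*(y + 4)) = y - 6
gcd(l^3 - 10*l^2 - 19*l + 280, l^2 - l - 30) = l + 5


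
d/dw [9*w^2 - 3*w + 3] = 18*w - 3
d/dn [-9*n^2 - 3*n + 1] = -18*n - 3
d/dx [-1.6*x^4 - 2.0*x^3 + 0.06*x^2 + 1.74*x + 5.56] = -6.4*x^3 - 6.0*x^2 + 0.12*x + 1.74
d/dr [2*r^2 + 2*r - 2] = 4*r + 2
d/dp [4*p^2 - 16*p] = 8*p - 16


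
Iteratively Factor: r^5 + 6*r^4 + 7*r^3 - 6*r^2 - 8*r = (r + 1)*(r^4 + 5*r^3 + 2*r^2 - 8*r) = (r + 1)*(r + 4)*(r^3 + r^2 - 2*r) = r*(r + 1)*(r + 4)*(r^2 + r - 2) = r*(r - 1)*(r + 1)*(r + 4)*(r + 2)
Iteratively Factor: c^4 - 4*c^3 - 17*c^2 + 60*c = (c)*(c^3 - 4*c^2 - 17*c + 60) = c*(c + 4)*(c^2 - 8*c + 15) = c*(c - 3)*(c + 4)*(c - 5)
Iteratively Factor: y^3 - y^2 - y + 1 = (y - 1)*(y^2 - 1) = (y - 1)*(y + 1)*(y - 1)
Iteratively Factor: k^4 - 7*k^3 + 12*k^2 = (k)*(k^3 - 7*k^2 + 12*k) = k*(k - 4)*(k^2 - 3*k) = k*(k - 4)*(k - 3)*(k)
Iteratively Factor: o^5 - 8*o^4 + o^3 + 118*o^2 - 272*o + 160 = (o + 4)*(o^4 - 12*o^3 + 49*o^2 - 78*o + 40) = (o - 2)*(o + 4)*(o^3 - 10*o^2 + 29*o - 20) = (o - 4)*(o - 2)*(o + 4)*(o^2 - 6*o + 5) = (o - 4)*(o - 2)*(o - 1)*(o + 4)*(o - 5)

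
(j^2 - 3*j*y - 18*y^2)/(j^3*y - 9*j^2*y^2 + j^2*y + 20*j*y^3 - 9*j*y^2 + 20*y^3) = (j^2 - 3*j*y - 18*y^2)/(y*(j^3 - 9*j^2*y + j^2 + 20*j*y^2 - 9*j*y + 20*y^2))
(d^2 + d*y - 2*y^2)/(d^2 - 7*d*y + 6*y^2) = (-d - 2*y)/(-d + 6*y)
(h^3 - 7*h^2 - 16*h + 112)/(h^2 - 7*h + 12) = (h^2 - 3*h - 28)/(h - 3)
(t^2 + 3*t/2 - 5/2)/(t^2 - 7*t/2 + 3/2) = (2*t^2 + 3*t - 5)/(2*t^2 - 7*t + 3)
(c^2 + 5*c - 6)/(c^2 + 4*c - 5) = (c + 6)/(c + 5)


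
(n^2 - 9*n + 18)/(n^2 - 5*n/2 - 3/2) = 2*(n - 6)/(2*n + 1)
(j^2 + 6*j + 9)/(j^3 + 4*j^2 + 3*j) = (j + 3)/(j*(j + 1))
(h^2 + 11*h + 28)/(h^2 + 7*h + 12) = (h + 7)/(h + 3)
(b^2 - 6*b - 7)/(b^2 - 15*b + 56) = (b + 1)/(b - 8)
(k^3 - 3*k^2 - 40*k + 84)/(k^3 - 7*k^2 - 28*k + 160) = (k^3 - 3*k^2 - 40*k + 84)/(k^3 - 7*k^2 - 28*k + 160)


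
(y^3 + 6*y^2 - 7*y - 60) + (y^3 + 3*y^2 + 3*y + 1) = 2*y^3 + 9*y^2 - 4*y - 59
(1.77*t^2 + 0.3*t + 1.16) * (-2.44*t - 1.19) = -4.3188*t^3 - 2.8383*t^2 - 3.1874*t - 1.3804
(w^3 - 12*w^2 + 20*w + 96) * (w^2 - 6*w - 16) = w^5 - 18*w^4 + 76*w^3 + 168*w^2 - 896*w - 1536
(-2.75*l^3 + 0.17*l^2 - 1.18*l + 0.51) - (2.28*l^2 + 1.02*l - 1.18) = -2.75*l^3 - 2.11*l^2 - 2.2*l + 1.69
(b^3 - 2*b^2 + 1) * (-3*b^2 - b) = -3*b^5 + 5*b^4 + 2*b^3 - 3*b^2 - b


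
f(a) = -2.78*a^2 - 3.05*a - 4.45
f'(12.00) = -69.77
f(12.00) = -441.37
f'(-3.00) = 13.63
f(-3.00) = -20.32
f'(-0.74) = 1.06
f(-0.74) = -3.72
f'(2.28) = -15.73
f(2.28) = -25.86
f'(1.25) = -10.00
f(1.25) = -12.61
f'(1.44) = -11.06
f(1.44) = -14.61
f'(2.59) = -17.45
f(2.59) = -31.00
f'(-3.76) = 17.86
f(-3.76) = -32.28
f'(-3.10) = 14.19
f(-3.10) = -21.71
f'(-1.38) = 4.62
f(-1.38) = -5.54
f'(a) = -5.56*a - 3.05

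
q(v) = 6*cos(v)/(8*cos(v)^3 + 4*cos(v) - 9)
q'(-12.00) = 89.70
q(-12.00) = -6.19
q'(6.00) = -10.51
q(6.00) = 3.00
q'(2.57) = -0.01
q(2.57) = 0.29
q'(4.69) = -0.65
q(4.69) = 0.01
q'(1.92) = 0.41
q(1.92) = 0.19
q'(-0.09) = -1.60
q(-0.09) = 2.07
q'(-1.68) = -0.60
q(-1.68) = 0.07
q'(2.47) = 0.02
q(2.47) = 0.29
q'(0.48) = 3265.91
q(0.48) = 40.69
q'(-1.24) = -0.98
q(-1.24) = -0.26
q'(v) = 6*(24*sin(v)*cos(v)^2 + 4*sin(v))*cos(v)/(8*cos(v)^3 + 4*cos(v) - 9)^2 - 6*sin(v)/(8*cos(v)^3 + 4*cos(v) - 9) = 6*(16*cos(v)^3 + 9)*sin(v)/(8*cos(v)^3 + 4*cos(v) - 9)^2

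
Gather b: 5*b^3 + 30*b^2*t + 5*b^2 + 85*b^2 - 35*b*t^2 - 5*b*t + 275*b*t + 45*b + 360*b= 5*b^3 + b^2*(30*t + 90) + b*(-35*t^2 + 270*t + 405)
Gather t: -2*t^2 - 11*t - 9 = -2*t^2 - 11*t - 9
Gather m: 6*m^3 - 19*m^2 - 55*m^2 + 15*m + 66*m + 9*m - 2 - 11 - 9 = 6*m^3 - 74*m^2 + 90*m - 22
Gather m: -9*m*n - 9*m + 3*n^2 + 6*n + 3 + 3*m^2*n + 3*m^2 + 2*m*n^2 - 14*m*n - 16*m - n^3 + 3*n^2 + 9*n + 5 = m^2*(3*n + 3) + m*(2*n^2 - 23*n - 25) - n^3 + 6*n^2 + 15*n + 8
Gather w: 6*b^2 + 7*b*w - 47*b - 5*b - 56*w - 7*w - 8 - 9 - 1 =6*b^2 - 52*b + w*(7*b - 63) - 18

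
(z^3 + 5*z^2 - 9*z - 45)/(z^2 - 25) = (z^2 - 9)/(z - 5)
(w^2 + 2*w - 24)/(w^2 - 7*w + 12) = (w + 6)/(w - 3)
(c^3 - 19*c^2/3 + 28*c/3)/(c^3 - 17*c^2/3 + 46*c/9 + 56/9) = 3*c/(3*c + 2)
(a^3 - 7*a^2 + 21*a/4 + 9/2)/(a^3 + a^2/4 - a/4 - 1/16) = 4*(2*a^2 - 15*a + 18)/(8*a^2 - 2*a - 1)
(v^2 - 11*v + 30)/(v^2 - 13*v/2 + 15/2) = 2*(v - 6)/(2*v - 3)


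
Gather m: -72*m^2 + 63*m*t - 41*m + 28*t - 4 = -72*m^2 + m*(63*t - 41) + 28*t - 4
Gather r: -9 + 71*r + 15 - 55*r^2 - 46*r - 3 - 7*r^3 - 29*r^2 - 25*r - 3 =-7*r^3 - 84*r^2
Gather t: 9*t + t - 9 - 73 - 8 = 10*t - 90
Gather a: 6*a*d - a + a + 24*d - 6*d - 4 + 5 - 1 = 6*a*d + 18*d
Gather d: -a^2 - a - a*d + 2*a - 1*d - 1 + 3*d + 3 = -a^2 + a + d*(2 - a) + 2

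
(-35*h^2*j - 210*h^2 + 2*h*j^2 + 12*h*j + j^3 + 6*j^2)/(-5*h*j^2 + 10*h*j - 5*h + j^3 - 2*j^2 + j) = (7*h*j + 42*h + j^2 + 6*j)/(j^2 - 2*j + 1)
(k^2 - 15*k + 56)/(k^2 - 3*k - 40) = (k - 7)/(k + 5)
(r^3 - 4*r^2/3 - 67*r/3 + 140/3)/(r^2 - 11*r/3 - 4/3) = (3*r^2 + 8*r - 35)/(3*r + 1)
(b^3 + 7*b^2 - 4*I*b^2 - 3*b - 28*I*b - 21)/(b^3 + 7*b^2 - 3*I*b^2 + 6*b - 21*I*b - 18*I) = (b^2 + b*(7 - I) - 7*I)/(b^2 + 7*b + 6)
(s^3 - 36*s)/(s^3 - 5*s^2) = (s^2 - 36)/(s*(s - 5))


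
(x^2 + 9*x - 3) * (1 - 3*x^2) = -3*x^4 - 27*x^3 + 10*x^2 + 9*x - 3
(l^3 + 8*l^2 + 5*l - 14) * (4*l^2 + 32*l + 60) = 4*l^5 + 64*l^4 + 336*l^3 + 584*l^2 - 148*l - 840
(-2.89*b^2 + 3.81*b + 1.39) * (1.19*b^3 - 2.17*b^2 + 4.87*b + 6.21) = -3.4391*b^5 + 10.8052*b^4 - 20.6879*b^3 - 2.4085*b^2 + 30.4294*b + 8.6319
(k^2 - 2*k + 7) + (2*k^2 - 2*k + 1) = 3*k^2 - 4*k + 8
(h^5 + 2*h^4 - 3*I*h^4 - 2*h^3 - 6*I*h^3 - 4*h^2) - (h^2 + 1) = h^5 + 2*h^4 - 3*I*h^4 - 2*h^3 - 6*I*h^3 - 5*h^2 - 1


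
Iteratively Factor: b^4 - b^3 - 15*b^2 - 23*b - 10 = (b + 2)*(b^3 - 3*b^2 - 9*b - 5) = (b + 1)*(b + 2)*(b^2 - 4*b - 5) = (b + 1)^2*(b + 2)*(b - 5)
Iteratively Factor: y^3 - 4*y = (y)*(y^2 - 4) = y*(y - 2)*(y + 2)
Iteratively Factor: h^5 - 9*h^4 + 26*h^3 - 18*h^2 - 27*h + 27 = (h - 3)*(h^4 - 6*h^3 + 8*h^2 + 6*h - 9) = (h - 3)^2*(h^3 - 3*h^2 - h + 3) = (h - 3)^3*(h^2 - 1) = (h - 3)^3*(h - 1)*(h + 1)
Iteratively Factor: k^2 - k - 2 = (k - 2)*(k + 1)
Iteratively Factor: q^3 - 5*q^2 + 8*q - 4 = (q - 1)*(q^2 - 4*q + 4) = (q - 2)*(q - 1)*(q - 2)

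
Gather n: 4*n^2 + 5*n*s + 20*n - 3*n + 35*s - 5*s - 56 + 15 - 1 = 4*n^2 + n*(5*s + 17) + 30*s - 42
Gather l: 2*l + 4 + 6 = 2*l + 10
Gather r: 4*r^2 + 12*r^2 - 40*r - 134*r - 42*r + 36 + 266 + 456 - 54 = 16*r^2 - 216*r + 704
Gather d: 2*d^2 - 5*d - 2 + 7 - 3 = 2*d^2 - 5*d + 2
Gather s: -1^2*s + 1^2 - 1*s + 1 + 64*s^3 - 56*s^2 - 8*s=64*s^3 - 56*s^2 - 10*s + 2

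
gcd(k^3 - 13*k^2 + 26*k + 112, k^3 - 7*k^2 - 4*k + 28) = k^2 - 5*k - 14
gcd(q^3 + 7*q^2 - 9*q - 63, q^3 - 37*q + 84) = q^2 + 4*q - 21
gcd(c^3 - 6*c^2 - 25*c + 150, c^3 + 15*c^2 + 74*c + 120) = c + 5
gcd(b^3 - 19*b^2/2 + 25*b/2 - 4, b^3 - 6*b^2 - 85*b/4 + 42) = b - 8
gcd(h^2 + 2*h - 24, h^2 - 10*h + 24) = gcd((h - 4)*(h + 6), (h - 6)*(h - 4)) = h - 4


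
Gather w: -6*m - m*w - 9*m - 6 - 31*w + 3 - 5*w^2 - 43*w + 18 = -15*m - 5*w^2 + w*(-m - 74) + 15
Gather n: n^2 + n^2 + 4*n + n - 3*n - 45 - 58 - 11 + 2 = 2*n^2 + 2*n - 112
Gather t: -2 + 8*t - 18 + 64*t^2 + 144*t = 64*t^2 + 152*t - 20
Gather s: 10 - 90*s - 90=-90*s - 80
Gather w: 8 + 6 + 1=15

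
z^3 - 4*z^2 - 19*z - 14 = (z - 7)*(z + 1)*(z + 2)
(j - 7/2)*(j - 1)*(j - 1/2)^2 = j^4 - 11*j^3/2 + 33*j^2/4 - 37*j/8 + 7/8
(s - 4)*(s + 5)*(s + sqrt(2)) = s^3 + s^2 + sqrt(2)*s^2 - 20*s + sqrt(2)*s - 20*sqrt(2)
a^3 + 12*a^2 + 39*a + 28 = (a + 1)*(a + 4)*(a + 7)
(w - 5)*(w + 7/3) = w^2 - 8*w/3 - 35/3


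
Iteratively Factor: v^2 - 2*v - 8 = (v + 2)*(v - 4)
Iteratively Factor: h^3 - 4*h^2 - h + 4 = (h - 4)*(h^2 - 1) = (h - 4)*(h - 1)*(h + 1)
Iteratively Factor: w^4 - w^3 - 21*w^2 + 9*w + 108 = (w + 3)*(w^3 - 4*w^2 - 9*w + 36) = (w - 3)*(w + 3)*(w^2 - w - 12) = (w - 3)*(w + 3)^2*(w - 4)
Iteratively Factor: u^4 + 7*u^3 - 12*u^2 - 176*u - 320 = (u - 5)*(u^3 + 12*u^2 + 48*u + 64) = (u - 5)*(u + 4)*(u^2 + 8*u + 16) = (u - 5)*(u + 4)^2*(u + 4)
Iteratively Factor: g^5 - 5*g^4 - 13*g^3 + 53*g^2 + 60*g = (g + 3)*(g^4 - 8*g^3 + 11*g^2 + 20*g) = g*(g + 3)*(g^3 - 8*g^2 + 11*g + 20) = g*(g + 1)*(g + 3)*(g^2 - 9*g + 20) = g*(g - 5)*(g + 1)*(g + 3)*(g - 4)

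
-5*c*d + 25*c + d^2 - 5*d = (-5*c + d)*(d - 5)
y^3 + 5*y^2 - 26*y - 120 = (y - 5)*(y + 4)*(y + 6)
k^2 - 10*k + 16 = (k - 8)*(k - 2)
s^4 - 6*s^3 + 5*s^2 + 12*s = s*(s - 4)*(s - 3)*(s + 1)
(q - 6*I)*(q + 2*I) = q^2 - 4*I*q + 12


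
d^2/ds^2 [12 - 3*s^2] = -6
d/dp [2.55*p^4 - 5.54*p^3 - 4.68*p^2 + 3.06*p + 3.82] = 10.2*p^3 - 16.62*p^2 - 9.36*p + 3.06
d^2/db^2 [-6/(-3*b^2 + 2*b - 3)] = 12*(-9*b^2 + 6*b + 4*(3*b - 1)^2 - 9)/(3*b^2 - 2*b + 3)^3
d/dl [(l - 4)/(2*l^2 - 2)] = (l^2 - 2*l*(l - 4) - 1)/(2*(l^2 - 1)^2)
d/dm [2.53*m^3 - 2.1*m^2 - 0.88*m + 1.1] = 7.59*m^2 - 4.2*m - 0.88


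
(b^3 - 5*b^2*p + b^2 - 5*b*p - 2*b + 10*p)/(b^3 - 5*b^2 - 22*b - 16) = (b^2 - 5*b*p - b + 5*p)/(b^2 - 7*b - 8)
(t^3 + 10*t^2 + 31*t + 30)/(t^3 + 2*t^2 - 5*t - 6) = (t^2 + 7*t + 10)/(t^2 - t - 2)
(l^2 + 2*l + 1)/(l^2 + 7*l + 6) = (l + 1)/(l + 6)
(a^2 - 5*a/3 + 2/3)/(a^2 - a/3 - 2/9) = 3*(a - 1)/(3*a + 1)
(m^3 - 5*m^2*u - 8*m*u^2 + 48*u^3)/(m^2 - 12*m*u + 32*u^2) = (-m^2 + m*u + 12*u^2)/(-m + 8*u)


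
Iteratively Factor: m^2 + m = (m)*(m + 1)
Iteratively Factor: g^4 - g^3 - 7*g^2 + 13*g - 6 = (g - 1)*(g^3 - 7*g + 6) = (g - 1)*(g + 3)*(g^2 - 3*g + 2) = (g - 2)*(g - 1)*(g + 3)*(g - 1)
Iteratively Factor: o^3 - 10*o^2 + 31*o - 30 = (o - 2)*(o^2 - 8*o + 15) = (o - 3)*(o - 2)*(o - 5)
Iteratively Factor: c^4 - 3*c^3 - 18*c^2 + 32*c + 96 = (c + 2)*(c^3 - 5*c^2 - 8*c + 48) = (c + 2)*(c + 3)*(c^2 - 8*c + 16) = (c - 4)*(c + 2)*(c + 3)*(c - 4)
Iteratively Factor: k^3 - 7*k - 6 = (k + 1)*(k^2 - k - 6) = (k + 1)*(k + 2)*(k - 3)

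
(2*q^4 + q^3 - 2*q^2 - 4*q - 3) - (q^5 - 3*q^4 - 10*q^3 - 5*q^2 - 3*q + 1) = -q^5 + 5*q^4 + 11*q^3 + 3*q^2 - q - 4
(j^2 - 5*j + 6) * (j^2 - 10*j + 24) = j^4 - 15*j^3 + 80*j^2 - 180*j + 144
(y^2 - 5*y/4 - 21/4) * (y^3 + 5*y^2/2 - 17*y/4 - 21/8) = y^5 + 5*y^4/4 - 101*y^3/8 - 167*y^2/16 + 819*y/32 + 441/32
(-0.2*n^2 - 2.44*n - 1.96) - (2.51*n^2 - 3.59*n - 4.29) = -2.71*n^2 + 1.15*n + 2.33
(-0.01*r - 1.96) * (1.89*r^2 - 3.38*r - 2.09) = -0.0189*r^3 - 3.6706*r^2 + 6.6457*r + 4.0964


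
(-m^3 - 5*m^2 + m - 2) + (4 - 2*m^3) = -3*m^3 - 5*m^2 + m + 2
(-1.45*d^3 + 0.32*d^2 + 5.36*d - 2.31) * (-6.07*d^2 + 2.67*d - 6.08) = 8.8015*d^5 - 5.8139*d^4 - 22.8648*d^3 + 26.3873*d^2 - 38.7565*d + 14.0448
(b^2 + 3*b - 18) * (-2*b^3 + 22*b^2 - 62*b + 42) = -2*b^5 + 16*b^4 + 40*b^3 - 540*b^2 + 1242*b - 756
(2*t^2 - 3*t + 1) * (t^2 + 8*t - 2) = 2*t^4 + 13*t^3 - 27*t^2 + 14*t - 2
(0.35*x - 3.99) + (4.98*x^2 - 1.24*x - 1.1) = 4.98*x^2 - 0.89*x - 5.09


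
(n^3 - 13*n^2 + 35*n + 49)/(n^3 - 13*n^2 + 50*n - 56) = (n^2 - 6*n - 7)/(n^2 - 6*n + 8)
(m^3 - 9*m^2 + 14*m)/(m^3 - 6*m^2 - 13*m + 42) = m/(m + 3)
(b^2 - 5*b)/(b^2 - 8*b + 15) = b/(b - 3)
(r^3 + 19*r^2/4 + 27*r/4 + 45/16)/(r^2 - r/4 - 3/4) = (r^2 + 4*r + 15/4)/(r - 1)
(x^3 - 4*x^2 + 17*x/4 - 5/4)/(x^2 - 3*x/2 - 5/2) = (2*x^2 - 3*x + 1)/(2*(x + 1))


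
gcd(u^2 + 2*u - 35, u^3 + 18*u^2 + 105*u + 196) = u + 7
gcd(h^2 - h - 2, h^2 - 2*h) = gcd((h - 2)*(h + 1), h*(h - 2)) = h - 2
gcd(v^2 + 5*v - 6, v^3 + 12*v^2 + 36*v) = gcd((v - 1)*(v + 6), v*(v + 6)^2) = v + 6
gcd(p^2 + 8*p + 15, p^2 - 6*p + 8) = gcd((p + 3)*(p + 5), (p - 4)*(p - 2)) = 1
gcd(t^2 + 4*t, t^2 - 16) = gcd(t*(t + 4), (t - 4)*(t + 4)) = t + 4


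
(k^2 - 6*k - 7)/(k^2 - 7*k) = (k + 1)/k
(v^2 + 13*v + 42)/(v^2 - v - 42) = (v + 7)/(v - 7)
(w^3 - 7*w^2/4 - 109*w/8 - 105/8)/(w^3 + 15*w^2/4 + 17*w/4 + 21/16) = 2*(w - 5)/(2*w + 1)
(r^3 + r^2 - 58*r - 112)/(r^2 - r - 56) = r + 2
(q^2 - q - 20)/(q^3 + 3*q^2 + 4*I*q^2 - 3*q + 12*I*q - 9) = (q^2 - q - 20)/(q^3 + q^2*(3 + 4*I) + q*(-3 + 12*I) - 9)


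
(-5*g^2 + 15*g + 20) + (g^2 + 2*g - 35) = -4*g^2 + 17*g - 15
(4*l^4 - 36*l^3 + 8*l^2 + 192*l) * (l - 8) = 4*l^5 - 68*l^4 + 296*l^3 + 128*l^2 - 1536*l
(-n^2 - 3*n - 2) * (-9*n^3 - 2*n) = 9*n^5 + 27*n^4 + 20*n^3 + 6*n^2 + 4*n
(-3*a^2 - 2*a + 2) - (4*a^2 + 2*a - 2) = -7*a^2 - 4*a + 4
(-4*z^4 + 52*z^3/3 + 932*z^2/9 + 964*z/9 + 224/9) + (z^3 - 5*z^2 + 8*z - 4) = -4*z^4 + 55*z^3/3 + 887*z^2/9 + 1036*z/9 + 188/9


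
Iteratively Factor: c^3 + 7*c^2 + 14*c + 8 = (c + 2)*(c^2 + 5*c + 4) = (c + 2)*(c + 4)*(c + 1)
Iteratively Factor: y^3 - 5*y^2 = (y - 5)*(y^2) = y*(y - 5)*(y)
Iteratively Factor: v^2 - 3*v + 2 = (v - 2)*(v - 1)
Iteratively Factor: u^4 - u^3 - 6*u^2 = (u + 2)*(u^3 - 3*u^2) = u*(u + 2)*(u^2 - 3*u) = u*(u - 3)*(u + 2)*(u)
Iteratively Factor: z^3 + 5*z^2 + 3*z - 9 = (z + 3)*(z^2 + 2*z - 3) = (z - 1)*(z + 3)*(z + 3)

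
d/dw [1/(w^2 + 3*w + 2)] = (-2*w - 3)/(w^2 + 3*w + 2)^2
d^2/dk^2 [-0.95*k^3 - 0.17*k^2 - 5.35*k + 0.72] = -5.7*k - 0.34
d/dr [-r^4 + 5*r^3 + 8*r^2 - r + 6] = -4*r^3 + 15*r^2 + 16*r - 1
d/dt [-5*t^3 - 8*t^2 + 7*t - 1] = -15*t^2 - 16*t + 7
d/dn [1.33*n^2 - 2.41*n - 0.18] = 2.66*n - 2.41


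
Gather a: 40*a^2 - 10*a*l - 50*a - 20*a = 40*a^2 + a*(-10*l - 70)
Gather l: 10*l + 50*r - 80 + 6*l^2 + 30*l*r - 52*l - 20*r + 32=6*l^2 + l*(30*r - 42) + 30*r - 48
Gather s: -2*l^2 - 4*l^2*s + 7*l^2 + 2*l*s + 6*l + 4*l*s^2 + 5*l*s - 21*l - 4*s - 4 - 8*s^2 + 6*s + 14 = 5*l^2 - 15*l + s^2*(4*l - 8) + s*(-4*l^2 + 7*l + 2) + 10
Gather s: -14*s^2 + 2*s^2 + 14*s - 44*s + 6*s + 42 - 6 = -12*s^2 - 24*s + 36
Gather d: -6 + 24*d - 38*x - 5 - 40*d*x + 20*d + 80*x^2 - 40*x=d*(44 - 40*x) + 80*x^2 - 78*x - 11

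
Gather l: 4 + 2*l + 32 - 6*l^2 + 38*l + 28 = -6*l^2 + 40*l + 64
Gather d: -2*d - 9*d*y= d*(-9*y - 2)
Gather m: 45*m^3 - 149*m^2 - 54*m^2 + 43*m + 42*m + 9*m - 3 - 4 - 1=45*m^3 - 203*m^2 + 94*m - 8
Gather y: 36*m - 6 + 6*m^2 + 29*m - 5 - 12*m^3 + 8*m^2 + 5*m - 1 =-12*m^3 + 14*m^2 + 70*m - 12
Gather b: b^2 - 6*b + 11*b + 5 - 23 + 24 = b^2 + 5*b + 6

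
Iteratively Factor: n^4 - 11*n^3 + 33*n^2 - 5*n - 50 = (n - 5)*(n^3 - 6*n^2 + 3*n + 10) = (n - 5)^2*(n^2 - n - 2) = (n - 5)^2*(n + 1)*(n - 2)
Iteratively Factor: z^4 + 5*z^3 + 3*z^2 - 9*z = (z + 3)*(z^3 + 2*z^2 - 3*z) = (z + 3)^2*(z^2 - z) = z*(z + 3)^2*(z - 1)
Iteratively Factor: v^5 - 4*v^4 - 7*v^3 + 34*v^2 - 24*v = (v - 2)*(v^4 - 2*v^3 - 11*v^2 + 12*v) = (v - 4)*(v - 2)*(v^3 + 2*v^2 - 3*v) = (v - 4)*(v - 2)*(v + 3)*(v^2 - v) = (v - 4)*(v - 2)*(v - 1)*(v + 3)*(v)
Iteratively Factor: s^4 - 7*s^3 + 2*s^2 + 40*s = (s + 2)*(s^3 - 9*s^2 + 20*s) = s*(s + 2)*(s^2 - 9*s + 20) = s*(s - 5)*(s + 2)*(s - 4)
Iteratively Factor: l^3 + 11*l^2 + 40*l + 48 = (l + 3)*(l^2 + 8*l + 16) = (l + 3)*(l + 4)*(l + 4)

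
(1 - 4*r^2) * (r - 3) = -4*r^3 + 12*r^2 + r - 3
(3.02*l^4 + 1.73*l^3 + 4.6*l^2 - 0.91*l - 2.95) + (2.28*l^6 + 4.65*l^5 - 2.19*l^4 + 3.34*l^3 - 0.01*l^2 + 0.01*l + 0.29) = 2.28*l^6 + 4.65*l^5 + 0.83*l^4 + 5.07*l^3 + 4.59*l^2 - 0.9*l - 2.66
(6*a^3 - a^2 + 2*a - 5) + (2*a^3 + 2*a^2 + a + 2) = 8*a^3 + a^2 + 3*a - 3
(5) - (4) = 1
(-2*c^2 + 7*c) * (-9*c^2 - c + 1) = 18*c^4 - 61*c^3 - 9*c^2 + 7*c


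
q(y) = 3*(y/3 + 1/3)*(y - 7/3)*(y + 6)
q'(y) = 3*(y/3 + 1/3)*(y - 7/3) + 3*(y/3 + 1/3)*(y + 6) + (y - 7/3)*(y + 6) = 3*y^2 + 28*y/3 - 31/3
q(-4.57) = 35.24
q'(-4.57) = 9.67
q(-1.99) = 17.16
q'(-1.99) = -17.03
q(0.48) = -17.77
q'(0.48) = -5.16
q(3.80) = 68.99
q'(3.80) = 68.45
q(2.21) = -3.25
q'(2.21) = 24.95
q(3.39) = 43.56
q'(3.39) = 55.78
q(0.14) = -15.35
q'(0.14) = -8.97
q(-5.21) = 25.09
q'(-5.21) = 22.47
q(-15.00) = -2184.00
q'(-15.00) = 524.67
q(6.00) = 308.00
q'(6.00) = 153.67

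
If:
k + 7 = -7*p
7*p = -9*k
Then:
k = 7/8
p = -9/8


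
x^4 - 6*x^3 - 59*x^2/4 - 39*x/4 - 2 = (x - 8)*(x + 1/2)^2*(x + 1)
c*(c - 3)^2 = c^3 - 6*c^2 + 9*c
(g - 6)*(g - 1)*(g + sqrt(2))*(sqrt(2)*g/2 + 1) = sqrt(2)*g^4/2 - 7*sqrt(2)*g^3/2 + 2*g^3 - 14*g^2 + 4*sqrt(2)*g^2 - 7*sqrt(2)*g + 12*g + 6*sqrt(2)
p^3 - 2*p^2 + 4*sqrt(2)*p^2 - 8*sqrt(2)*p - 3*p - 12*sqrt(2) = (p - 3)*(p + 1)*(p + 4*sqrt(2))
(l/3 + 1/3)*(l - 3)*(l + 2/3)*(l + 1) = l^4/3 - l^3/9 - 17*l^2/9 - 19*l/9 - 2/3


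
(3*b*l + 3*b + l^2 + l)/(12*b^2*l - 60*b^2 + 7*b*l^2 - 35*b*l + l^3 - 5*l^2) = (l + 1)/(4*b*l - 20*b + l^2 - 5*l)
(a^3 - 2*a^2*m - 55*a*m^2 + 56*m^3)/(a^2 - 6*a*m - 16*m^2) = (a^2 + 6*a*m - 7*m^2)/(a + 2*m)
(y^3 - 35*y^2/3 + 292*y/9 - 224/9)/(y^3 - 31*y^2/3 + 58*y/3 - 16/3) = (9*y^2 - 33*y + 28)/(3*(3*y^2 - 7*y + 2))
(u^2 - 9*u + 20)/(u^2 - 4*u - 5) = (u - 4)/(u + 1)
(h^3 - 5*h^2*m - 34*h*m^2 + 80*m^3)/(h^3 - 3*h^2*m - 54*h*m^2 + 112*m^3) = (h + 5*m)/(h + 7*m)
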